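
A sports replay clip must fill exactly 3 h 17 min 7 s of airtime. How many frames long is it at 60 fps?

3 h 17 min 7 s = 11827 s.
Frames = 11827 × 60 = 709620.

709620 frames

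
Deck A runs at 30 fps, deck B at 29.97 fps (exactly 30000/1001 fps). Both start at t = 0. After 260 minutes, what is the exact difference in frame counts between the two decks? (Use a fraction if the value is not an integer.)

36000/77 frames

260 min = 15600 s.
A emits 30 × 15600 = 468000 frames; B emits 30000/1001 × 15600 = 36000000/77.
Difference = 36000/77 frames (≈ 467.5325); B is behind A.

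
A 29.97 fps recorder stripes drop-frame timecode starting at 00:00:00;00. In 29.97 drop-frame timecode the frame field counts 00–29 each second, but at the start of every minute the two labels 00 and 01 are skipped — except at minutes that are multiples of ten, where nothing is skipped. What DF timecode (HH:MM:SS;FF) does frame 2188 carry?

Each 10-minute DF block holds 10 × 60 × 30 − 9 × 2 = 17982 frames. 2188 ÷ 17982 → 0 full blocks, remainder 2188.
Within the partial block the first minute is 1800 frames and each further minute 1798, so 1 further minute boundary passed. Total skipped labels = 18 × 0 + 2 × 1 = 2.
Non-drop label index = 2188 + 2 = 2190; at 30 labels/s that is 00:01:13:00, i.e. DF 00:01:13;00.

00:01:13;00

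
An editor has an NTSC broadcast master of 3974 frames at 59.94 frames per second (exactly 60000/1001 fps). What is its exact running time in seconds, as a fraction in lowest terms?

Running time = 3974 ÷ (60000/1001) = 3974 × 1001/60000 = 1988987/30000 s.

1988987/30000 seconds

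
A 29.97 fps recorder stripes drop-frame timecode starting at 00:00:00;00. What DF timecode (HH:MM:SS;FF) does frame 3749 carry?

Each 10-minute DF block holds 10 × 60 × 30 − 9 × 2 = 17982 frames. 3749 ÷ 17982 → 0 full blocks, remainder 3749.
Within the partial block the first minute is 1800 frames and each further minute 1798, so 2 further minute boundaries passed. Total skipped labels = 18 × 0 + 2 × 2 = 4.
Non-drop label index = 3749 + 4 = 3753; at 30 labels/s that is 00:02:05:03, i.e. DF 00:02:05;03.

00:02:05;03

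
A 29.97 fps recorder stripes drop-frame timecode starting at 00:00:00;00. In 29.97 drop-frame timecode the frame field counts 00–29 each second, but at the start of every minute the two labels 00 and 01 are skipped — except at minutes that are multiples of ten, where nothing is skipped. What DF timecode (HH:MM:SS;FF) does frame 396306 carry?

Each 10-minute DF block holds 10 × 60 × 30 − 9 × 2 = 17982 frames. 396306 ÷ 17982 → 22 full blocks, remainder 702.
Within the partial block the first minute is 1800 frames and each further minute 1798, so 0 further minute boundaries passed. Total skipped labels = 18 × 22 + 2 × 0 = 396.
Non-drop label index = 396306 + 396 = 396702; at 30 labels/s that is 03:40:23:12, i.e. DF 03:40:23;12.

03:40:23;12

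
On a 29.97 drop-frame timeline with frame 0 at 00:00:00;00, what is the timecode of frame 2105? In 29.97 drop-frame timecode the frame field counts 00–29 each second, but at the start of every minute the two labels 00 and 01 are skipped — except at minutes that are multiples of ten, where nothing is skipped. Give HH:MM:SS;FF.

00:01:10;07

Ten DF minutes hold 17982 frames, so frame 2105 lies in block 0 (frames 0–17981) with 2105 frames into that block.
The block's first minute is 1800 frames and the rest 1798 each; 2105 frames reaches minute 1, so 0 × 18 + 1 × 2 = 2 labels have been skipped so far.
Adding those back, label number 2105 + 2 = 2107 at 30 labels/s is 70 s + 7 f = 0 h 1 min 10 s frame 7, i.e. 00:01:10;07.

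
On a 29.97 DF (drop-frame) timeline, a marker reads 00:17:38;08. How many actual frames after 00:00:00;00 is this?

31716

Complete 10-minute blocks: 1, each 17982 frames → 17982.
Remaining 7 whole minutes in the current block: 1800 + 6 × 1798 = 12588 frames.
Within the current minute: 38 × 30 + 8 − 2 = 1146 (labels ;00/;01 skipped at this minute). Total = 17982 + 12588 + 1146 = 31716.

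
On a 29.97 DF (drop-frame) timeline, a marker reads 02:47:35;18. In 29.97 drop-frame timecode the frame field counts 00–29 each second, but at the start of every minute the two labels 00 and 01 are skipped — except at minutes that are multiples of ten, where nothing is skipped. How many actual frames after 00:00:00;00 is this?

301366

Complete 10-minute blocks: 16, each 17982 frames → 287712.
Remaining 7 whole minutes in the current block: 1800 + 6 × 1798 = 12588 frames.
Within the current minute: 35 × 30 + 18 − 2 = 1066 (labels ;00/;01 skipped at this minute). Total = 287712 + 12588 + 1066 = 301366.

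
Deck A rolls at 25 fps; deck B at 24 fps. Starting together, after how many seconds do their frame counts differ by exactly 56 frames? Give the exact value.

The gap grows by |24 − 25| = 1 frame per second.
Time for a 56-frame gap: 56 ÷ (1) = 56 s.

56 seconds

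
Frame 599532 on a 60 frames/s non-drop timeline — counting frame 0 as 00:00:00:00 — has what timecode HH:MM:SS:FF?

02:46:32:12

599532 ÷ 60 = 9992 full seconds, remainder 12 frames.
9992 s = 2 h 46 min 32 s.
Timecode: 02:46:32:12.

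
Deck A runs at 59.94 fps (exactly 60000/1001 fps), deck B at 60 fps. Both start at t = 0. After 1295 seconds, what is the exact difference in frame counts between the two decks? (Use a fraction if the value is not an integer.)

11100/143 frames

A emits 60000/1001 × 1295 = 11100000/143 frames; B emits 60 × 1295 = 77700.
Difference = 11100/143 frames (≈ 77.6224); B is ahead of A.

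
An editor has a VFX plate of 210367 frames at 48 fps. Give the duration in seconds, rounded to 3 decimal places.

4382.646 seconds

Running time = 210367 × 1/48 = 210367/48 s ≈ 4382.646 s.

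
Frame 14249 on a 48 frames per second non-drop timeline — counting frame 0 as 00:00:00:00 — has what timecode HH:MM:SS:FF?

14249 ÷ 48 = 296 full seconds, remainder 41 frames.
296 s = 0 h 4 min 56 s.
Timecode: 00:04:56:41.

00:04:56:41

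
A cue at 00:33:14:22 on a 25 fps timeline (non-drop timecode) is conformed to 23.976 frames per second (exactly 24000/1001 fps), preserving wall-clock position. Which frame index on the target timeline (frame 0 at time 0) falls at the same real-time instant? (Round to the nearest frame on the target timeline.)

frame 47829

Source frame index: (0×3600 + 33×60 + 14) × 25 + 22 = 49872.
Real time: 49872 / (25) = 49872/25 s.
Target frame: (49872/25) × (24000/1001) = 47877120/1001 ≈ 47829.291 → 47829.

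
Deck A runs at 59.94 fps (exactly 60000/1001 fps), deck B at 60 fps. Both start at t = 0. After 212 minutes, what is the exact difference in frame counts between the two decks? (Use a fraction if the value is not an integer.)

763200/1001 frames

212 min = 12720 s.
A emits 60000/1001 × 12720 = 763200000/1001 frames; B emits 60 × 12720 = 763200.
Difference = 763200/1001 frames (≈ 762.4376); B is ahead of A.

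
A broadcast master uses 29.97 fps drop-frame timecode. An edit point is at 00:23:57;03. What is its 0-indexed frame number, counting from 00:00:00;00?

43071

Complete 10-minute blocks: 2, each 17982 frames → 35964.
Remaining 3 whole minutes in the current block: 1800 + 2 × 1798 = 5396 frames.
Within the current minute: 57 × 30 + 3 − 2 = 1711 (labels ;00/;01 skipped at this minute). Total = 35964 + 5396 + 1711 = 43071.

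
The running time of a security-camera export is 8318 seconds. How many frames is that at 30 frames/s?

249540 frames

Frames = 8318 × 30 = 249540.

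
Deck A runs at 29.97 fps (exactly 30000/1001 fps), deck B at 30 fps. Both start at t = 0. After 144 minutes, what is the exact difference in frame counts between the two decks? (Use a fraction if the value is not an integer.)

144 min = 8640 s.
A emits 30000/1001 × 8640 = 259200000/1001 frames; B emits 30 × 8640 = 259200.
Difference = 259200/1001 frames (≈ 258.9411); B is ahead of A.

259200/1001 frames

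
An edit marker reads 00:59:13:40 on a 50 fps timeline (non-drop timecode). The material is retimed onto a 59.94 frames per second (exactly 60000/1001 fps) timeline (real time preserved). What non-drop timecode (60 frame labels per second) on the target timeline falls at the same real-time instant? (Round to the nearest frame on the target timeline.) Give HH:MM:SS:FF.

00:59:10:15

Source frame index: (0×3600 + 59×60 + 13) × 50 + 40 = 177690.
Real time: 177690 / (50) = 17769/5 s.
Target frame: (17769/5) × (60000/1001) = 213228000/1001 ≈ 213014.985 → 213015.
At 60 labels/s: frame 213015 → 00:59:10:15.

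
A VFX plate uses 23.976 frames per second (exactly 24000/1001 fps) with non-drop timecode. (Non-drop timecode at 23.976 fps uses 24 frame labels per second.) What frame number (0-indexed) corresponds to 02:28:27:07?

frame 213775

Total seconds to the label: (2 × 3600 + 28 × 60 + 27) = 8907.
Frame index = 8907 × 24 + 7 = 213775.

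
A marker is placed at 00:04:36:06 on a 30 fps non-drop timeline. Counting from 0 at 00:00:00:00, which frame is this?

Total seconds to the label: (0 × 3600 + 4 × 60 + 36) = 276.
Frame index = 276 × 30 + 6 = 8286.

frame 8286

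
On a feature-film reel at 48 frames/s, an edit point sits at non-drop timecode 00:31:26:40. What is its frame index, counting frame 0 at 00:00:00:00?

90568

Total seconds to the label: (0 × 3600 + 31 × 60 + 26) = 1886.
Frame index = 1886 × 48 + 40 = 90568.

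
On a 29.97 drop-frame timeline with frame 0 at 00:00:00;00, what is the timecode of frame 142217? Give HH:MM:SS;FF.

Each 10-minute DF block holds 10 × 60 × 30 − 9 × 2 = 17982 frames. 142217 ÷ 17982 → 7 full blocks, remainder 16343.
Within the partial block the first minute is 1800 frames and each further minute 1798, so 9 further minute boundaries passed. Total skipped labels = 18 × 7 + 2 × 9 = 144.
Non-drop label index = 142217 + 144 = 142361; at 30 labels/s that is 01:19:05:11, i.e. DF 01:19:05;11.

01:19:05;11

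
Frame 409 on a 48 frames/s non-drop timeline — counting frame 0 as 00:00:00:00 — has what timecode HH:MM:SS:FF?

00:00:08:25

409 ÷ 48 = 8 full seconds, remainder 25 frames.
8 s = 0 h 0 min 8 s.
Timecode: 00:00:08:25.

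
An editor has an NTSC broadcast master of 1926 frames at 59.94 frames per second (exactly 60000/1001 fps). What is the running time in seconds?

32.1321 seconds

Running time = 1926 / (60000/1001) = 32.1321 s.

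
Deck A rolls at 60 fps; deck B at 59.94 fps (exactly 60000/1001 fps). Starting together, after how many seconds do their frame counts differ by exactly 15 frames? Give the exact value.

250.25 seconds

The gap grows by |60000/1001 − 60| = 60/1001 frames per second.
Time for a 15-frame gap: 15 ÷ (60/1001) = 250.25 s.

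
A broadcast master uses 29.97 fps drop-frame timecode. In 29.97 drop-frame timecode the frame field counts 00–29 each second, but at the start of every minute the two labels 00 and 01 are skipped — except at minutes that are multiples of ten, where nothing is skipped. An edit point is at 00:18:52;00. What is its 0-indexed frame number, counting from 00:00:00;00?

33926

As if non-drop at 30 labels/s: (0 × 3600 + 18 × 60 + 52) × 30 + 0 = 33960.
Minute boundaries passed: 18; those not divisible by 10: 18 − 1 = 17; dropped labels = 2 × 17 = 34.
Actual frame index = 33960 − 34 = 33926.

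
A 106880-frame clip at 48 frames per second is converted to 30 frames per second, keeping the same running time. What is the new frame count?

66800 frames

Target frames = source frames × (target rate / source rate) = 106880 × (30)/(48) = 106880 × 5/8 = 66800.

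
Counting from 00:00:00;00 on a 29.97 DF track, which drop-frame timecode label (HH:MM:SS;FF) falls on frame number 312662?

02:53:52;14

Ten DF minutes hold 17982 frames, so frame 312662 lies in block 17 (frames 305694–323675) with 6968 frames into that block.
The block's first minute is 1800 frames and the rest 1798 each; 6968 frames reaches minute 3, so 17 × 18 + 3 × 2 = 312 labels have been skipped so far.
Adding those back, label number 312662 + 312 = 312974 at 30 labels/s is 10432 s + 14 f = 2 h 53 min 52 s frame 14, i.e. 02:53:52;14.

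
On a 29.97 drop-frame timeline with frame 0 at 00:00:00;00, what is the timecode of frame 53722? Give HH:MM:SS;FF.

00:29:52;16

Each 10-minute DF block holds 10 × 60 × 30 − 9 × 2 = 17982 frames. 53722 ÷ 17982 → 2 full blocks, remainder 17758.
Within the partial block the first minute is 1800 frames and each further minute 1798, so 9 further minute boundaries passed. Total skipped labels = 18 × 2 + 2 × 9 = 54.
Non-drop label index = 53722 + 54 = 53776; at 30 labels/s that is 00:29:52:16, i.e. DF 00:29:52;16.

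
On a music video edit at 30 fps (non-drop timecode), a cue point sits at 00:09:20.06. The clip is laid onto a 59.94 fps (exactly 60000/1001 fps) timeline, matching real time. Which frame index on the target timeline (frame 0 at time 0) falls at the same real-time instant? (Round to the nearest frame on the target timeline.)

frame 33578

Source frame index: (0×3600 + 9×60 + 20) × 30 + 6 = 16806.
Real time: 16806 / (30) = 2801/5 s.
Target frame: (2801/5) × (60000/1001) = 33612000/1001 ≈ 33578.422 → 33578.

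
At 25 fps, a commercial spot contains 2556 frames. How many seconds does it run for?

102.24 seconds

Running time = 2556 / (25) = 102.24 s.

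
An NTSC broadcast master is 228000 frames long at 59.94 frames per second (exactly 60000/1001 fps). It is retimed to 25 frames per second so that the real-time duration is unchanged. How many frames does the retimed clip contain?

95095 frames

Target frames = source frames × (target rate / source rate) = 228000 × (25)/(60000/1001) = 228000 × 1001/2400 = 95095.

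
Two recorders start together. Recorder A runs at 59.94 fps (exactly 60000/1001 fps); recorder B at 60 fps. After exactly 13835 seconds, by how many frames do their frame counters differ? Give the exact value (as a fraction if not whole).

830100/1001 frames

A emits 60000/1001 × 13835 = 830100000/1001 frames; B emits 60 × 13835 = 830100.
Difference = 830100/1001 frames (≈ 829.2707); B is ahead of A.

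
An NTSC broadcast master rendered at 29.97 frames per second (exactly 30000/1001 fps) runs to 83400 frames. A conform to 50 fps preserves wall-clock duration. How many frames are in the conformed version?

Target frames = source frames × (target rate / source rate) = 83400 × (50)/(30000/1001) = 83400 × 1001/600 = 139139.

139139 frames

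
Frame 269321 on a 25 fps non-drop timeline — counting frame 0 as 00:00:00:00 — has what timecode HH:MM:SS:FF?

02:59:32:21

269321 ÷ 25 = 10772 full seconds, remainder 21 frames.
10772 s = 2 h 59 min 32 s.
Timecode: 02:59:32:21.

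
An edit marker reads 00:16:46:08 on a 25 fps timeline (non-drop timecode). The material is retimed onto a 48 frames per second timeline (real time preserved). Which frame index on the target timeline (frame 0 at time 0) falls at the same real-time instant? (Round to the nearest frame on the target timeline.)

Source frame index: (0×3600 + 16×60 + 46) × 25 + 8 = 25158.
Real time: 25158 / (25) = 25158/25 s.
Target frame: (25158/25) × (48) = 1207584/25 ≈ 48303.360 → 48303.

frame 48303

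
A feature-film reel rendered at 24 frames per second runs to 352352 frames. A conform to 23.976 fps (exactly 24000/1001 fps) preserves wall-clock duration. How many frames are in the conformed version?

352000 frames

Target frames = source frames × (target rate / source rate) = 352352 × (24000/1001)/(24) = 352352 × 1000/1001 = 352000.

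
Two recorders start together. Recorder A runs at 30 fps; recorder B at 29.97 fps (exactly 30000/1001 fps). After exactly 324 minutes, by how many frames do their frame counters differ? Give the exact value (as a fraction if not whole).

583200/1001 frames

324 min = 19440 s.
A emits 30 × 19440 = 583200 frames; B emits 30000/1001 × 19440 = 583200000/1001.
Difference = 583200/1001 frames (≈ 582.6174); B is behind A.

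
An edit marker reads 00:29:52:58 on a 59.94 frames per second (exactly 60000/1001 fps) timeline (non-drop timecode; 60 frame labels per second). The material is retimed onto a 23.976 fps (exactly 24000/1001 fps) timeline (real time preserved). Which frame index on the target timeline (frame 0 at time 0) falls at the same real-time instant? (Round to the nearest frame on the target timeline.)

Source frame index: (0×3600 + 29×60 + 52) × 60 + 58 = 107578.
Real time: 107578 / (60000/1001) = 53842789/30000 s.
Target frame: (53842789/30000) × (24000/1001) = 215156/5 ≈ 43031.200 → 43031.

frame 43031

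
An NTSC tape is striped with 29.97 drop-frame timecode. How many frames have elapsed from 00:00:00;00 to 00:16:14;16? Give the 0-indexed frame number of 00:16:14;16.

Complete 10-minute blocks: 1, each 17982 frames → 17982.
Remaining 6 whole minutes in the current block: 1800 + 5 × 1798 = 10790 frames.
Within the current minute: 14 × 30 + 16 − 2 = 434 (labels ;00/;01 skipped at this minute). Total = 17982 + 10790 + 434 = 29206.

29206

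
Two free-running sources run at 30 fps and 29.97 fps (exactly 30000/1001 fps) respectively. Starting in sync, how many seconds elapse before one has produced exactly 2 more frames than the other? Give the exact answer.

1001/15 seconds

The gap grows by |30000/1001 − 30| = 30/1001 frames per second.
Time for a 2-frame gap: 2 ÷ (30/1001) = 1001/15 s.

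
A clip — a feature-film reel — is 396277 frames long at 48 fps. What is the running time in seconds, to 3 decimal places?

8255.771 seconds

Running time = 396277 × 1/48 = 396277/48 s ≈ 8255.771 s.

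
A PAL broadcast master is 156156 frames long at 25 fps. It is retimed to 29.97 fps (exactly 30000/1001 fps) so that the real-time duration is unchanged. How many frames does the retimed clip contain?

Target frames = source frames × (target rate / source rate) = 156156 × (30000/1001)/(25) = 156156 × 1200/1001 = 187200.

187200 frames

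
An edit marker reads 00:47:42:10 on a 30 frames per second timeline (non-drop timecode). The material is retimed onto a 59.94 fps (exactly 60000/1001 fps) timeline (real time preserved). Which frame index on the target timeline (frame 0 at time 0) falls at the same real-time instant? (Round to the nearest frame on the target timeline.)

frame 171568

Source frame index: (0×3600 + 47×60 + 42) × 30 + 10 = 85870.
Real time: 85870 / (30) = 8587/3 s.
Target frame: (8587/3) × (60000/1001) = 171740000/1001 ≈ 171568.432 → 171568.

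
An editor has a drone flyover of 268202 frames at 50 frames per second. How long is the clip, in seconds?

Running time = 268202 / (50) = 5364.04 s.

5364.04 seconds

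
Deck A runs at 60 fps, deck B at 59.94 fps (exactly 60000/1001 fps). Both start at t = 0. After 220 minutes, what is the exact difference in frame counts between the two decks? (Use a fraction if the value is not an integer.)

220 min = 13200 s.
A emits 60 × 13200 = 792000 frames; B emits 60000/1001 × 13200 = 72000000/91.
Difference = 72000/91 frames (≈ 791.2088); B is behind A.

72000/91 frames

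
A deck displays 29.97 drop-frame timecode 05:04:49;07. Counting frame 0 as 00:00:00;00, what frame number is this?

548129

As if non-drop at 30 labels/s: (5 × 3600 + 4 × 60 + 49) × 30 + 7 = 548677.
Minute boundaries passed: 304; those not divisible by 10: 304 − 30 = 274; dropped labels = 2 × 274 = 548.
Actual frame index = 548677 − 548 = 548129.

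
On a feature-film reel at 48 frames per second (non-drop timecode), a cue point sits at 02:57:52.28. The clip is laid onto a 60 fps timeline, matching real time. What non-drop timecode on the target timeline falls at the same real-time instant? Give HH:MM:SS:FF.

Source frame index: (2×3600 + 57×60 + 52) × 48 + 28 = 512284.
Real time: 512284 / (48) = 128071/12 s.
Target frame: (128071/12) × (60) = 640355.
At 60 labels/s: frame 640355 → 02:57:52:35.

02:57:52:35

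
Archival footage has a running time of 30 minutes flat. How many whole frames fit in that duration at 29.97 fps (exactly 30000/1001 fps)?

30 min = 1800 s.
Frames = 1800 × 30000/1001 = 54000000/1001 ≈ 53946.0539.
Complete frames: 53946.

53946 frames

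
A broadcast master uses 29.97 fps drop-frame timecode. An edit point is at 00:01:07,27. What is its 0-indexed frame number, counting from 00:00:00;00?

2035

Complete 10-minute blocks: 0, each 17982 frames → 0.
Remaining 1 whole minute in the current block: 1800 + 0 × 1798 = 1800 frames.
Within the current minute: 7 × 30 + 27 − 2 = 235 (labels ;00/;01 skipped at this minute). Total = 0 + 1800 + 235 = 2035.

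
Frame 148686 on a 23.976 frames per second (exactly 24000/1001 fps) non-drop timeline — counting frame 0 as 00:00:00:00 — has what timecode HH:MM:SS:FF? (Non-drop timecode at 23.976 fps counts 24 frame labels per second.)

148686 ÷ 24 = 6195 full seconds, remainder 6 frames.
6195 s = 1 h 43 min 15 s.
Timecode: 01:43:15:06.

01:43:15:06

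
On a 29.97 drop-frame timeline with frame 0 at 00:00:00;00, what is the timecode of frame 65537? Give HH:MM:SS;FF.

Ten DF minutes hold 17982 frames, so frame 65537 lies in block 3 (frames 53946–71927) with 11591 frames into that block.
The block's first minute is 1800 frames and the rest 1798 each; 11591 frames reaches minute 6, so 3 × 18 + 6 × 2 = 66 labels have been skipped so far.
Adding those back, label number 65537 + 66 = 65603 at 30 labels/s is 2186 s + 23 f = 0 h 36 min 26 s frame 23, i.e. 00:36:26;23.

00:36:26;23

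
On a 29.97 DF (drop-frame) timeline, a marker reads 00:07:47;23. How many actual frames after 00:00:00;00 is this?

Complete 10-minute blocks: 0, each 17982 frames → 0.
Remaining 7 whole minutes in the current block: 1800 + 6 × 1798 = 12588 frames.
Within the current minute: 47 × 30 + 23 − 2 = 1431 (labels ;00/;01 skipped at this minute). Total = 0 + 12588 + 1431 = 14019.

14019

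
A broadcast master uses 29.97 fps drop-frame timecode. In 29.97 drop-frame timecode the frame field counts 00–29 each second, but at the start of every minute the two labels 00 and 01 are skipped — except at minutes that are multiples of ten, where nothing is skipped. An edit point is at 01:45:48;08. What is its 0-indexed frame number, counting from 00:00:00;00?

As if non-drop at 30 labels/s: (1 × 3600 + 45 × 60 + 48) × 30 + 8 = 190448.
Minute boundaries passed: 105; those not divisible by 10: 105 − 10 = 95; dropped labels = 2 × 95 = 190.
Actual frame index = 190448 − 190 = 190258.

190258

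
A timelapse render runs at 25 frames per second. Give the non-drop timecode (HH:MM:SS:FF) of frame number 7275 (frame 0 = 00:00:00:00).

00:04:51:00

7275 ÷ 25 = 291 full seconds, remainder 0 frames.
291 s = 0 h 4 min 51 s.
Timecode: 00:04:51:00.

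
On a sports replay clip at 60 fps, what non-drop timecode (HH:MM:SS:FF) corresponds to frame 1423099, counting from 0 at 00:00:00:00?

06:35:18:19

1423099 ÷ 60 = 23718 full seconds, remainder 19 frames.
23718 s = 6 h 35 min 18 s.
Timecode: 06:35:18:19.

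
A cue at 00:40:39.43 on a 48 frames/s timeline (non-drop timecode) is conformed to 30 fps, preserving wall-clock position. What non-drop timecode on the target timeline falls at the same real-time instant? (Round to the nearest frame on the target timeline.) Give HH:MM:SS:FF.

00:40:39:27

Source frame index: (0×3600 + 40×60 + 39) × 48 + 43 = 117115.
Real time: 117115 / (48) = 117115/48 s.
Target frame: (117115/48) × (30) = 585575/8 ≈ 73196.875 → 73197.
At 30 labels/s: frame 73197 → 00:40:39:27.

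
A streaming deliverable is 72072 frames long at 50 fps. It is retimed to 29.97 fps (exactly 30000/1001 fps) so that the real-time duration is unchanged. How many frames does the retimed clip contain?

43200 frames

Target frames = source frames × (target rate / source rate) = 72072 × (30000/1001)/(50) = 72072 × 600/1001 = 43200.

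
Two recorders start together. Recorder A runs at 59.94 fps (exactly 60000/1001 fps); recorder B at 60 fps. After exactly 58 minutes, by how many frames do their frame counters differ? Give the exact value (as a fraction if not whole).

58 min = 3480 s.
A emits 60000/1001 × 3480 = 208800000/1001 frames; B emits 60 × 3480 = 208800.
Difference = 208800/1001 frames (≈ 208.5914); B is ahead of A.

208800/1001 frames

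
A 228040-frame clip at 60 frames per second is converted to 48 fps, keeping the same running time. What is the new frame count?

182432 frames

Target frames = source frames × (target rate / source rate) = 228040 × (48)/(60) = 228040 × 4/5 = 182432.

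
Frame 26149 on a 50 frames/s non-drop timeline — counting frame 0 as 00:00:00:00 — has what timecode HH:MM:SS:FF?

00:08:42:49

26149 ÷ 50 = 522 full seconds, remainder 49 frames.
522 s = 0 h 8 min 42 s.
Timecode: 00:08:42:49.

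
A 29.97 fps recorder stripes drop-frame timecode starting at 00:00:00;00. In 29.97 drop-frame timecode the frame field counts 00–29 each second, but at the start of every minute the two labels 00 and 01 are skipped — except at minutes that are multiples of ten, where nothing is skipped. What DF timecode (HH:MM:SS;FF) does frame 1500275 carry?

13:54:19;07

Each 10-minute DF block holds 10 × 60 × 30 − 9 × 2 = 17982 frames. 1500275 ÷ 17982 → 83 full blocks, remainder 7769.
Within the partial block the first minute is 1800 frames and each further minute 1798, so 4 further minute boundaries passed. Total skipped labels = 18 × 83 + 2 × 4 = 1502.
Non-drop label index = 1500275 + 1502 = 1501777; at 30 labels/s that is 13:54:19:07, i.e. DF 13:54:19;07.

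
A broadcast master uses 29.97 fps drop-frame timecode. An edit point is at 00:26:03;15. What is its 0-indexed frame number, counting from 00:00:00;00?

46857

Complete 10-minute blocks: 2, each 17982 frames → 35964.
Remaining 6 whole minutes in the current block: 1800 + 5 × 1798 = 10790 frames.
Within the current minute: 3 × 30 + 15 − 2 = 103 (labels ;00/;01 skipped at this minute). Total = 35964 + 10790 + 103 = 46857.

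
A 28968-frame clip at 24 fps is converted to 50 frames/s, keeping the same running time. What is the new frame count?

60350 frames

Target frames = source frames × (target rate / source rate) = 28968 × (50)/(24) = 28968 × 25/12 = 60350.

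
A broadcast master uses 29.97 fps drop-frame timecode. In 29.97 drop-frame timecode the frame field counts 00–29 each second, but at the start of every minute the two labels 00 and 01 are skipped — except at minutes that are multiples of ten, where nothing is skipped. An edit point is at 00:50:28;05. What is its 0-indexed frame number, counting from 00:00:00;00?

90755

As if non-drop at 30 labels/s: (0 × 3600 + 50 × 60 + 28) × 30 + 5 = 90845.
Minute boundaries passed: 50; those not divisible by 10: 50 − 5 = 45; dropped labels = 2 × 45 = 90.
Actual frame index = 90845 − 90 = 90755.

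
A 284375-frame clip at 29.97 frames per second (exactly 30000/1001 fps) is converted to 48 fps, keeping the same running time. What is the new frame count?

Target frames = source frames × (target rate / source rate) = 284375 × (48)/(30000/1001) = 284375 × 1001/625 = 455455.

455455 frames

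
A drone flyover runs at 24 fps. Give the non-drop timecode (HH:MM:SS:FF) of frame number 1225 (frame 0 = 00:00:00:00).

00:00:51:01

1225 ÷ 24 = 51 full seconds, remainder 1 frame.
51 s = 0 h 0 min 51 s.
Timecode: 00:00:51:01.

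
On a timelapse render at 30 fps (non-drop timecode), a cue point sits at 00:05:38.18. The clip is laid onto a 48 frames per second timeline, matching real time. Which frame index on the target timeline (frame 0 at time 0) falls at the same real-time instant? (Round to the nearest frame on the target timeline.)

Source frame index: (0×3600 + 5×60 + 38) × 30 + 18 = 10158.
Real time: 10158 / (30) = 1693/5 s.
Target frame: (1693/5) × (48) = 81264/5 ≈ 16252.800 → 16253.

frame 16253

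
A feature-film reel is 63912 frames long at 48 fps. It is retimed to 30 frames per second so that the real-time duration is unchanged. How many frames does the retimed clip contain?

39945 frames

Target frames = source frames × (target rate / source rate) = 63912 × (30)/(48) = 63912 × 5/8 = 39945.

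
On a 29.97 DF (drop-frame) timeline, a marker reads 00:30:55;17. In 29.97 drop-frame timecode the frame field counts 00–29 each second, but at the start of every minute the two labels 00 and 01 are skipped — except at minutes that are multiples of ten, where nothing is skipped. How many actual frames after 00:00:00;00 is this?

Complete 10-minute blocks: 3, each 17982 frames → 53946.
Remaining 0 whole minutes in the current block: 0 frames.
Within the current minute: 55 × 30 + 17 = 1667. Total = 53946 + 0 + 1667 = 55613.

55613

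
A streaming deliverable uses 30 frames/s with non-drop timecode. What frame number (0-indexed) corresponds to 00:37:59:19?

frame 68389

Total seconds to the label: (0 × 3600 + 37 × 60 + 59) = 2279.
Frame index = 2279 × 30 + 19 = 68389.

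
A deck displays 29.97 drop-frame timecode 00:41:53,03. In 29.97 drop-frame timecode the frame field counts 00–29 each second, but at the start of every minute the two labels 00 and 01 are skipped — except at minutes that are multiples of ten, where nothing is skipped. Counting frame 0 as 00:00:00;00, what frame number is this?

75319

As if non-drop at 30 labels/s: (0 × 3600 + 41 × 60 + 53) × 30 + 3 = 75393.
Minute boundaries passed: 41; those not divisible by 10: 41 − 4 = 37; dropped labels = 2 × 37 = 74.
Actual frame index = 75393 − 74 = 75319.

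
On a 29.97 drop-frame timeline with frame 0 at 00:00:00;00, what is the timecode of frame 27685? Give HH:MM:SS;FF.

00:15:23;23

Ten DF minutes hold 17982 frames, so frame 27685 lies in block 1 (frames 17982–35963) with 9703 frames into that block.
The block's first minute is 1800 frames and the rest 1798 each; 9703 frames reaches minute 5, so 1 × 18 + 5 × 2 = 28 labels have been skipped so far.
Adding those back, label number 27685 + 28 = 27713 at 30 labels/s is 923 s + 23 f = 0 h 15 min 23 s frame 23, i.e. 00:15:23;23.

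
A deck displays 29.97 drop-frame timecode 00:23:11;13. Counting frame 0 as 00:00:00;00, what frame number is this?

41701

Complete 10-minute blocks: 2, each 17982 frames → 35964.
Remaining 3 whole minutes in the current block: 1800 + 2 × 1798 = 5396 frames.
Within the current minute: 11 × 30 + 13 − 2 = 341 (labels ;00/;01 skipped at this minute). Total = 35964 + 5396 + 341 = 41701.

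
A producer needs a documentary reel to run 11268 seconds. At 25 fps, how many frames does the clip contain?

281700 frames

Frames = 11268 × 25 = 281700.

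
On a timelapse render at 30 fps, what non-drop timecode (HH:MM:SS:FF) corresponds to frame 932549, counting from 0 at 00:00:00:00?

08:38:04:29

932549 ÷ 30 = 31084 full seconds, remainder 29 frames.
31084 s = 8 h 38 min 4 s.
Timecode: 08:38:04:29.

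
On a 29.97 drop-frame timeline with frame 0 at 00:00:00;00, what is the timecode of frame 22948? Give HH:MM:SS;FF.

Ten DF minutes hold 17982 frames, so frame 22948 lies in block 1 (frames 17982–35963) with 4966 frames into that block.
The block's first minute is 1800 frames and the rest 1798 each; 4966 frames reaches minute 2, so 1 × 18 + 2 × 2 = 22 labels have been skipped so far.
Adding those back, label number 22948 + 22 = 22970 at 30 labels/s is 765 s + 20 f = 0 h 12 min 45 s frame 20, i.e. 00:12:45;20.

00:12:45;20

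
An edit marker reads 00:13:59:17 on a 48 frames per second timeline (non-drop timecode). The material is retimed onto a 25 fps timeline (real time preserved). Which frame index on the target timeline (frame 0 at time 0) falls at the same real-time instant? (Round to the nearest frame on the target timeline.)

frame 20984

Source frame index: (0×3600 + 13×60 + 59) × 48 + 17 = 40289.
Real time: 40289 / (48) = 40289/48 s.
Target frame: (40289/48) × (25) = 1007225/48 ≈ 20983.854 → 20984.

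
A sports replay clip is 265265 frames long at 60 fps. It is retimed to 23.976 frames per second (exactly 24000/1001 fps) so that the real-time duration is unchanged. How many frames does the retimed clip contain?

106000 frames

Target frames = source frames × (target rate / source rate) = 265265 × (24000/1001)/(60) = 265265 × 400/1001 = 106000.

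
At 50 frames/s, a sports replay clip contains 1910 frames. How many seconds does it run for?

38.2 seconds

Running time = 1910 / (50) = 38.2 s.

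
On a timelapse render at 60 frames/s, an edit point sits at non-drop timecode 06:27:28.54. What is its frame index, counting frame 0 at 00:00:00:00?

frame 1394934

Total seconds to the label: (6 × 3600 + 27 × 60 + 28) = 23248.
Frame index = 23248 × 60 + 54 = 1394934.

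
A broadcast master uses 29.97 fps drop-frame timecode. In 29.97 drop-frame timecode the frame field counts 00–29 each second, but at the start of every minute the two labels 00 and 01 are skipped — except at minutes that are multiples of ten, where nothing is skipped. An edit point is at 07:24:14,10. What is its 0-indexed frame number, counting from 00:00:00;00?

798830

Complete 10-minute blocks: 44, each 17982 frames → 791208.
Remaining 4 whole minutes in the current block: 1800 + 3 × 1798 = 7194 frames.
Within the current minute: 14 × 30 + 10 − 2 = 428 (labels ;00/;01 skipped at this minute). Total = 791208 + 7194 + 428 = 798830.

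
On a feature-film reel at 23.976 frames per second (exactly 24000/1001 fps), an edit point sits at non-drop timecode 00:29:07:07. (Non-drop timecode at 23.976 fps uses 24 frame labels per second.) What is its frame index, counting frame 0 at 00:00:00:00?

41935

Total seconds to the label: (0 × 3600 + 29 × 60 + 7) = 1747.
Frame index = 1747 × 24 + 7 = 41935.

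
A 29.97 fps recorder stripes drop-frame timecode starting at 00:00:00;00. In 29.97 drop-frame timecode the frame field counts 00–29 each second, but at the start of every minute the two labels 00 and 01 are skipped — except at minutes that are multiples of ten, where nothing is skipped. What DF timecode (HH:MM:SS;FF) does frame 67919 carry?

00:37:46;07

Ten DF minutes hold 17982 frames, so frame 67919 lies in block 3 (frames 53946–71927) with 13973 frames into that block.
The block's first minute is 1800 frames and the rest 1798 each; 13973 frames reaches minute 7, so 3 × 18 + 7 × 2 = 68 labels have been skipped so far.
Adding those back, label number 67919 + 68 = 67987 at 30 labels/s is 2266 s + 7 f = 0 h 37 min 46 s frame 7, i.e. 00:37:46;07.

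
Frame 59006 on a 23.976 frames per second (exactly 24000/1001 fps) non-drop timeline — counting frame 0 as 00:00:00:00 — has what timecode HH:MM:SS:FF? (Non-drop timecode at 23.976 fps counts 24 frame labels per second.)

59006 ÷ 24 = 2458 full seconds, remainder 14 frames.
2458 s = 0 h 40 min 58 s.
Timecode: 00:40:58:14.

00:40:58:14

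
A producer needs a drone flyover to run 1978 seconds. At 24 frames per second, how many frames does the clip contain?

47472 frames

Frames = 1978 × 24 = 47472.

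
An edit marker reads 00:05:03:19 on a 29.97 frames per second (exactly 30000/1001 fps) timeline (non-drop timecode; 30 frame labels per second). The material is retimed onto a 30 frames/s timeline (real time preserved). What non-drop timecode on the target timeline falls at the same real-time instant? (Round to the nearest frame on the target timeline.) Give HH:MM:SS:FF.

00:05:03:28

Source frame index: (0×3600 + 5×60 + 3) × 30 + 19 = 9109.
Real time: 9109 / (30000/1001) = 9118109/30000 s.
Target frame: (9118109/30000) × (30) = 9118109/1000 ≈ 9118.109 → 9118.
At 30 labels/s: frame 9118 → 00:05:03:28.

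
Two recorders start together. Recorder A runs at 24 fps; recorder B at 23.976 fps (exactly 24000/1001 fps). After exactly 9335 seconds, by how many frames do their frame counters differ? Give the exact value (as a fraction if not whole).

224040/1001 frames

A emits 24 × 9335 = 224040 frames; B emits 24000/1001 × 9335 = 224040000/1001.
Difference = 224040/1001 frames (≈ 223.8162); B is behind A.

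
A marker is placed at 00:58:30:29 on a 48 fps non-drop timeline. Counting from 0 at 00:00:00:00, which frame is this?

Total seconds to the label: (0 × 3600 + 58 × 60 + 30) = 3510.
Frame index = 3510 × 48 + 29 = 168509.

168509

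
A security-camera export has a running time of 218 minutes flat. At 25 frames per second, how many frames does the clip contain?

218 min = 13080 s.
Frames = 13080 × 25 = 327000.

327000 frames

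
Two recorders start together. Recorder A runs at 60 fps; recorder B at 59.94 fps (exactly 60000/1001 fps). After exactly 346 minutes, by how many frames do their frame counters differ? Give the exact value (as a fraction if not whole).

346 min = 20760 s.
A emits 60 × 20760 = 1245600 frames; B emits 60000/1001 × 20760 = 1245600000/1001.
Difference = 1245600/1001 frames (≈ 1244.3556); B is behind A.

1245600/1001 frames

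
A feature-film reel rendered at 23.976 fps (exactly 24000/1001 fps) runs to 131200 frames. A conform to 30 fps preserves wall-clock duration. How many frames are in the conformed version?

164164 frames

Target frames = source frames × (target rate / source rate) = 131200 × (30)/(24000/1001) = 131200 × 1001/800 = 164164.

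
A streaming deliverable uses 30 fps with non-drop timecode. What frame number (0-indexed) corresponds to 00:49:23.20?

frame 88910

Total seconds to the label: (0 × 3600 + 49 × 60 + 23) = 2963.
Frame index = 2963 × 30 + 20 = 88910.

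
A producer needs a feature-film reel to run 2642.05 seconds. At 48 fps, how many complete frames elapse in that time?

126818 frames

Frames = 2642.05 × 48 = 634092/5 ≈ 126818.4000.
Complete frames: 126818.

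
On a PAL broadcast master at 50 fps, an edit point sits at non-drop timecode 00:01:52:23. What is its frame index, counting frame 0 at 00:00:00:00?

Total seconds to the label: (0 × 3600 + 1 × 60 + 52) = 112.
Frame index = 112 × 50 + 23 = 5623.

5623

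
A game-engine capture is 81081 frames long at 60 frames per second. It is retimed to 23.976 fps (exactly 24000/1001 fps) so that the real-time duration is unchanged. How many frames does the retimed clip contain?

32400 frames

Target frames = source frames × (target rate / source rate) = 81081 × (24000/1001)/(60) = 81081 × 400/1001 = 32400.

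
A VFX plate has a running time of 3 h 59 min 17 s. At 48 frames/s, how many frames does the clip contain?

689136 frames

3 h 59 min 17 s = 14357 s.
Frames = 14357 × 48 = 689136.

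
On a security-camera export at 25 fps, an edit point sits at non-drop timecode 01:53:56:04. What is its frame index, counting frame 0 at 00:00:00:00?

frame 170904

Total seconds to the label: (1 × 3600 + 53 × 60 + 56) = 6836.
Frame index = 6836 × 25 + 4 = 170904.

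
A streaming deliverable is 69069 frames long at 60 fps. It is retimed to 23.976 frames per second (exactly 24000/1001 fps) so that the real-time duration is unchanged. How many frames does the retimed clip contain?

Target frames = source frames × (target rate / source rate) = 69069 × (24000/1001)/(60) = 69069 × 400/1001 = 27600.

27600 frames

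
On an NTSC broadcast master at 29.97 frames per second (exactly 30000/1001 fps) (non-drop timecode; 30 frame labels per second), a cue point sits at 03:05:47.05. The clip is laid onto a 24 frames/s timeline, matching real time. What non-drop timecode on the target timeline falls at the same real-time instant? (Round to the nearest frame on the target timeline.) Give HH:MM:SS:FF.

Source frame index: (3×3600 + 5×60 + 47) × 30 + 5 = 334415.
Real time: 334415 / (30000/1001) = 66949883/6000 s.
Target frame: (66949883/6000) × (24) = 66949883/250 ≈ 267799.532 → 267800.
At 24 labels/s: frame 267800 → 03:05:58:08.

03:05:58:08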